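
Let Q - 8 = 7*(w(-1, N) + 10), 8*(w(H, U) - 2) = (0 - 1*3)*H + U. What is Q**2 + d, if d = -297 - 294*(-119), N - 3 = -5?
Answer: 2772145/64 ≈ 43315.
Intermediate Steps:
N = -2 (N = 3 - 5 = -2)
w(H, U) = 2 - 3*H/8 + U/8 (w(H, U) = 2 + ((0 - 1*3)*H + U)/8 = 2 + ((0 - 3)*H + U)/8 = 2 + (-3*H + U)/8 = 2 + (U - 3*H)/8 = 2 + (-3*H/8 + U/8) = 2 - 3*H/8 + U/8)
Q = 743/8 (Q = 8 + 7*((2 - 3/8*(-1) + (1/8)*(-2)) + 10) = 8 + 7*((2 + 3/8 - 1/4) + 10) = 8 + 7*(17/8 + 10) = 8 + 7*(97/8) = 8 + 679/8 = 743/8 ≈ 92.875)
d = 34689 (d = -297 + 34986 = 34689)
Q**2 + d = (743/8)**2 + 34689 = 552049/64 + 34689 = 2772145/64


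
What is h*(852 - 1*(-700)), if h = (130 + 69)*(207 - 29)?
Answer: 54974944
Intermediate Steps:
h = 35422 (h = 199*178 = 35422)
h*(852 - 1*(-700)) = 35422*(852 - 1*(-700)) = 35422*(852 + 700) = 35422*1552 = 54974944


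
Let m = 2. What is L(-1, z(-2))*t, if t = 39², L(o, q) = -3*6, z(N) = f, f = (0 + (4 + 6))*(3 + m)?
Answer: -27378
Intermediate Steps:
f = 50 (f = (0 + (4 + 6))*(3 + 2) = (0 + 10)*5 = 10*5 = 50)
z(N) = 50
L(o, q) = -18
t = 1521
L(-1, z(-2))*t = -18*1521 = -27378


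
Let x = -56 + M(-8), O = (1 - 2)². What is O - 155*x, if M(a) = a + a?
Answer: 11161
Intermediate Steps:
M(a) = 2*a
O = 1 (O = (-1)² = 1)
x = -72 (x = -56 + 2*(-8) = -56 - 16 = -72)
O - 155*x = 1 - 155*(-72) = 1 + 11160 = 11161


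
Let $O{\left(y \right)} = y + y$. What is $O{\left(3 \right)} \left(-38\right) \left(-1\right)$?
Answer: $228$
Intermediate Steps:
$O{\left(y \right)} = 2 y$
$O{\left(3 \right)} \left(-38\right) \left(-1\right) = 2 \cdot 3 \left(-38\right) \left(-1\right) = 6 \left(-38\right) \left(-1\right) = \left(-228\right) \left(-1\right) = 228$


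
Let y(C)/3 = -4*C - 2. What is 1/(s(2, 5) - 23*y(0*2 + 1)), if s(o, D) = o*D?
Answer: 1/424 ≈ 0.0023585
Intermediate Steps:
y(C) = -6 - 12*C (y(C) = 3*(-4*C - 2) = 3*(-2 - 4*C) = -6 - 12*C)
s(o, D) = D*o
1/(s(2, 5) - 23*y(0*2 + 1)) = 1/(5*2 - 23*(-6 - 12*(0*2 + 1))) = 1/(10 - 23*(-6 - 12*(0 + 1))) = 1/(10 - 23*(-6 - 12*1)) = 1/(10 - 23*(-6 - 12)) = 1/(10 - 23*(-18)) = 1/(10 + 414) = 1/424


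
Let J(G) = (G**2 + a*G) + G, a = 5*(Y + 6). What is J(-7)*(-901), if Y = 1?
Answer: 182903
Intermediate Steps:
a = 35 (a = 5*(1 + 6) = 5*7 = 35)
J(G) = G**2 + 36*G (J(G) = (G**2 + 35*G) + G = G**2 + 36*G)
J(-7)*(-901) = -7*(36 - 7)*(-901) = -7*29*(-901) = -203*(-901) = 182903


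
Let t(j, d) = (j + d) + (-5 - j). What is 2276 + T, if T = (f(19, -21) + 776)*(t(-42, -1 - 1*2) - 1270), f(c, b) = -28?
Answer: -953668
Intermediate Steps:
t(j, d) = -5 + d (t(j, d) = (d + j) + (-5 - j) = -5 + d)
T = -955944 (T = (-28 + 776)*((-5 + (-1 - 1*2)) - 1270) = 748*((-5 + (-1 - 2)) - 1270) = 748*((-5 - 3) - 1270) = 748*(-8 - 1270) = 748*(-1278) = -955944)
2276 + T = 2276 - 955944 = -953668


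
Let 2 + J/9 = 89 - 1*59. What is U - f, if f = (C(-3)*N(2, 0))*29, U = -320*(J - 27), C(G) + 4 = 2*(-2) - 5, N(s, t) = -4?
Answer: -73508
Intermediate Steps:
C(G) = -13 (C(G) = -4 + (2*(-2) - 5) = -4 + (-4 - 5) = -4 - 9 = -13)
J = 252 (J = -18 + 9*(89 - 1*59) = -18 + 9*(89 - 59) = -18 + 9*30 = -18 + 270 = 252)
U = -72000 (U = -320*(252 - 27) = -320*225 = -72000)
f = 1508 (f = -13*(-4)*29 = 52*29 = 1508)
U - f = -72000 - 1*1508 = -72000 - 1508 = -73508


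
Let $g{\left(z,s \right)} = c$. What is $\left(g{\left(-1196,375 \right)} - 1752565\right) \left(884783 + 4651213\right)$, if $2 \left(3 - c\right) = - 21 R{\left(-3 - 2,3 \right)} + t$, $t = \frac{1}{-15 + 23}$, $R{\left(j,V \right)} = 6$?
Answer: $- \frac{38807311200015}{4} \approx -9.7018 \cdot 10^{12}$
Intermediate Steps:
$t = \frac{1}{8} \approx 0.125$
$c = \frac{1055}{16}$ ($c = 3 - \frac{\left(-21\right) 6 + \frac{1}{8}}{2} = 3 - \frac{-126 + \frac{1}{8}}{2} = 3 - - \frac{1007}{16} = 3 + \frac{1007}{16} = \frac{1055}{16} \approx 65.938$)
$g{\left(z,s \right)} = \frac{1055}{16}$
$\left(g{\left(-1196,375 \right)} - 1752565\right) \left(884783 + 4651213\right) = \left(\frac{1055}{16} - 1752565\right) \left(884783 + 4651213\right) = \left(- \frac{28039985}{16}\right) 5535996 = - \frac{38807311200015}{4}$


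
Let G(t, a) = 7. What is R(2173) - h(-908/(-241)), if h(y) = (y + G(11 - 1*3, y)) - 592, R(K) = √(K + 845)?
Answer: 140077/241 + √3018 ≈ 636.17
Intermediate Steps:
R(K) = √(845 + K)
h(y) = -585 + y (h(y) = (y + 7) - 592 = (7 + y) - 592 = -585 + y)
R(2173) - h(-908/(-241)) = √(845 + 2173) - (-585 - 908/(-241)) = √3018 - (-585 - 908*(-1/241)) = √3018 - (-585 + 908/241) = √3018 - 1*(-140077/241) = √3018 + 140077/241 = 140077/241 + √3018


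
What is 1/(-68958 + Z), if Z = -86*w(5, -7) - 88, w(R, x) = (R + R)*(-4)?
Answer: -1/65606 ≈ -1.5243e-5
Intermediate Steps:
w(R, x) = -8*R (w(R, x) = (2*R)*(-4) = -8*R)
Z = 3352 (Z = -(-688)*5 - 88 = -86*(-40) - 88 = 3440 - 88 = 3352)
1/(-68958 + Z) = 1/(-68958 + 3352) = 1/(-65606) = -1/65606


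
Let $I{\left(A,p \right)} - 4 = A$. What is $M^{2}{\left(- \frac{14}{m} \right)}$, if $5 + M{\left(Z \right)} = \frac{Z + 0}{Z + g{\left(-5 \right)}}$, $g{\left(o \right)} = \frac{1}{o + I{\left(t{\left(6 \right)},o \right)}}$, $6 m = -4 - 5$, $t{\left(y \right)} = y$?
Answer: $\frac{330625}{20449} \approx 16.168$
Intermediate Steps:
$m = - \frac{3}{2}$ ($m = \frac{-4 - 5}{6} = \frac{1}{6} \left(-9\right) = - \frac{3}{2} \approx -1.5$)
$I{\left(A,p \right)} = 4 + A$
$g{\left(o \right)} = \frac{1}{10 + o}$ ($g{\left(o \right)} = \frac{1}{o + \left(4 + 6\right)} = \frac{1}{o + 10} = \frac{1}{10 + o}$)
$M{\left(Z \right)} = -5 + \frac{Z}{\frac{1}{5} + Z}$ ($M{\left(Z \right)} = -5 + \frac{Z + 0}{Z + \frac{1}{10 - 5}} = -5 + \frac{Z}{Z + \frac{1}{5}} = -5 + \frac{Z}{\frac{1}{5} + Z}$)
$M^{2}{\left(- \frac{14}{m} \right)} = \left(\frac{5 \left(-1 - 4 \left(- \frac{14}{- \frac{3}{2}}\right)\right)}{1 + 5 \left(- \frac{14}{- \frac{3}{2}}\right)}\right)^{2} = \left(\frac{5 \left(-1 - 4 \left(\left(-14\right) \left(- \frac{2}{3}\right)\right)\right)}{1 + 5 \left(\left(-14\right) \left(- \frac{2}{3}\right)\right)}\right)^{2} = \left(\frac{5 \left(-1 - \frac{112}{3}\right)}{1 + 5 \cdot \frac{28}{3}}\right)^{2} = \left(\frac{5 \left(-1 - \frac{112}{3}\right)}{1 + \frac{140}{3}}\right)^{2} = \left(5 \frac{1}{\frac{143}{3}} \left(- \frac{115}{3}\right)\right)^{2} = \left(5 \cdot \frac{3}{143} \left(- \frac{115}{3}\right)\right)^{2} = \left(- \frac{575}{143}\right)^{2} = \frac{330625}{20449}$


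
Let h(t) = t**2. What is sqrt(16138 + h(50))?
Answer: sqrt(18638) ≈ 136.52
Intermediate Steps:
sqrt(16138 + h(50)) = sqrt(16138 + 50**2) = sqrt(16138 + 2500) = sqrt(18638)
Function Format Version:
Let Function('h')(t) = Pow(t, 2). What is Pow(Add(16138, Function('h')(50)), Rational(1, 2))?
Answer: Pow(18638, Rational(1, 2)) ≈ 136.52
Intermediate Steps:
Pow(Add(16138, Function('h')(50)), Rational(1, 2)) = Pow(Add(16138, Pow(50, 2)), Rational(1, 2)) = Pow(Add(16138, 2500), Rational(1, 2)) = Pow(18638, Rational(1, 2))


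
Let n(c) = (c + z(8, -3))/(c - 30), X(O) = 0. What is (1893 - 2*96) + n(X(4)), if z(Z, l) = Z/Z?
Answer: 51029/30 ≈ 1701.0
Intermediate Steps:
z(Z, l) = 1
n(c) = (1 + c)/(-30 + c) (n(c) = (c + 1)/(c - 30) = (1 + c)/(-30 + c))
(1893 - 2*96) + n(X(4)) = (1893 - 2*96) + (1 + 0)/(-30 + 0) = (1893 - 192) + 1/(-30) = 1701 - 1/30*1 = 1701 - 1/30 = 51029/30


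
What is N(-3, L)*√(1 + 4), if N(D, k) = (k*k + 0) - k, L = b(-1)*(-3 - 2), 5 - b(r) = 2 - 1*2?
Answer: 650*√5 ≈ 1453.4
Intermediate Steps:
b(r) = 5 (b(r) = 5 - (2 - 1*2) = 5 - (2 - 2) = 5 - 1*0 = 5 + 0 = 5)
L = -25 (L = 5*(-3 - 2) = 5*(-5) = -25)
N(D, k) = k² - k (N(D, k) = (k² + 0) - k = k² - k)
N(-3, L)*√(1 + 4) = (-25*(-1 - 25))*√(1 + 4) = (-25*(-26))*√5 = 650*√5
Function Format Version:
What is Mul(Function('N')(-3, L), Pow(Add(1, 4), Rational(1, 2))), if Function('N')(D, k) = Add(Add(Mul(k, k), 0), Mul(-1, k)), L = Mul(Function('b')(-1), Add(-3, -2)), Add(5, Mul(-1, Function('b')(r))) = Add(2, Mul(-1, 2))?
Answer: Mul(650, Pow(5, Rational(1, 2))) ≈ 1453.4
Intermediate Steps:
Function('b')(r) = 5 (Function('b')(r) = Add(5, Mul(-1, Add(2, Mul(-1, 2)))) = Add(5, Mul(-1, Add(2, -2))) = Add(5, Mul(-1, 0)) = Add(5, 0) = 5)
L = -25 (L = Mul(5, Add(-3, -2)) = Mul(5, -5) = -25)
Function('N')(D, k) = Add(Pow(k, 2), Mul(-1, k)) (Function('N')(D, k) = Add(Add(Pow(k, 2), 0), Mul(-1, k)) = Add(Pow(k, 2), Mul(-1, k)))
Mul(Function('N')(-3, L), Pow(Add(1, 4), Rational(1, 2))) = Mul(Mul(-25, Add(-1, -25)), Pow(Add(1, 4), Rational(1, 2))) = Mul(Mul(-25, -26), Pow(5, Rational(1, 2))) = Mul(650, Pow(5, Rational(1, 2)))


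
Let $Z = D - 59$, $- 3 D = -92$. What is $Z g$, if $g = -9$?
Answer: $255$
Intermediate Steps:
$D = \frac{92}{3}$ ($D = \left(- \frac{1}{3}\right) \left(-92\right) = \frac{92}{3} \approx 30.667$)
$Z = - \frac{85}{3}$ ($Z = \frac{92}{3} - 59 = - \frac{85}{3} \approx -28.333$)
$Z g = \left(- \frac{85}{3}\right) \left(-9\right) = 255$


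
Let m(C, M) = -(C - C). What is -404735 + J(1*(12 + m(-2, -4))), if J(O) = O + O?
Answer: -404711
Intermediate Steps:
m(C, M) = 0 (m(C, M) = -1*0 = 0)
J(O) = 2*O
-404735 + J(1*(12 + m(-2, -4))) = -404735 + 2*(1*(12 + 0)) = -404735 + 2*(1*12) = -404735 + 2*12 = -404735 + 24 = -404711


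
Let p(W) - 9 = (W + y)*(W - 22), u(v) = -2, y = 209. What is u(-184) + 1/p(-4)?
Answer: -10643/5321 ≈ -2.0002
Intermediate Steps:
p(W) = 9 + (-22 + W)*(209 + W) (p(W) = 9 + (W + 209)*(W - 22) = 9 + (209 + W)*(-22 + W) = 9 + (-22 + W)*(209 + W))
u(-184) + 1/p(-4) = -2 + 1/(-4589 + (-4)² + 187*(-4)) = -2 + 1/(-4589 + 16 - 748) = -2 + 1/(-5321) = -2 - 1/5321 = -10643/5321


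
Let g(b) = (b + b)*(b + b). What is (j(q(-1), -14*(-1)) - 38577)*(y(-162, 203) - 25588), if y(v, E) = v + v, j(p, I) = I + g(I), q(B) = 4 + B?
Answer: 978929448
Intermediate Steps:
g(b) = 4*b² (g(b) = (2*b)*(2*b) = 4*b²)
j(p, I) = I + 4*I²
y(v, E) = 2*v
(j(q(-1), -14*(-1)) - 38577)*(y(-162, 203) - 25588) = ((-14*(-1))*(1 + 4*(-14*(-1))) - 38577)*(2*(-162) - 25588) = (14*(1 + 4*14) - 38577)*(-324 - 25588) = (14*(1 + 56) - 38577)*(-25912) = (14*57 - 38577)*(-25912) = (798 - 38577)*(-25912) = -37779*(-25912) = 978929448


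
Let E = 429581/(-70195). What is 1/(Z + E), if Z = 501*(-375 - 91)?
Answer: -70195/16388575451 ≈ -4.2832e-6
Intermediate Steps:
E = -429581/70195 (E = 429581*(-1/70195) = -429581/70195 ≈ -6.1198)
Z = -233466 (Z = 501*(-466) = -233466)
1/(Z + E) = 1/(-233466 - 429581/70195) = 1/(-16388575451/70195) = -70195/16388575451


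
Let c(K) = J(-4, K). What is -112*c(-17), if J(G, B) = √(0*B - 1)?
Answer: -112*I ≈ -112.0*I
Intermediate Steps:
J(G, B) = I (J(G, B) = √(0 - 1) = √(-1) = I)
c(K) = I
-112*c(-17) = -112*I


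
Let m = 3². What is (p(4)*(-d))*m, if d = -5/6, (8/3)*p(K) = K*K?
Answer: 45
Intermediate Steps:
p(K) = 3*K²/8 (p(K) = 3*(K*K)/8 = 3*K²/8)
d = -⅚ (d = -5*⅙ = -⅚ ≈ -0.83333)
m = 9
(p(4)*(-d))*m = (((3/8)*4²)*(-1*(-⅚)))*9 = (((3/8)*16)*(⅚))*9 = (6*(⅚))*9 = 5*9 = 45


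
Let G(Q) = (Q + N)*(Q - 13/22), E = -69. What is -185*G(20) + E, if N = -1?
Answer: -1502423/22 ≈ -68292.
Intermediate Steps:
G(Q) = (-1 + Q)*(-13/22 + Q) (G(Q) = (Q - 1)*(Q - 13/22) = (-1 + Q)*(Q - 13*1/22) = (-1 + Q)*(Q - 13/22) = (-1 + Q)*(-13/22 + Q))
-185*G(20) + E = -185*(13/22 + 20² - 35/22*20) - 69 = -185*(13/22 + 400 - 350/11) - 69 = -185*8113/22 - 69 = -1500905/22 - 69 = -1502423/22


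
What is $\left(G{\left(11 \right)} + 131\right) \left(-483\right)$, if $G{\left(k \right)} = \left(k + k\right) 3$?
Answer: $-95151$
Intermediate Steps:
$G{\left(k \right)} = 6 k$ ($G{\left(k \right)} = 2 k 3 = 6 k$)
$\left(G{\left(11 \right)} + 131\right) \left(-483\right) = \left(6 \cdot 11 + 131\right) \left(-483\right) = \left(66 + 131\right) \left(-483\right) = 197 \left(-483\right) = -95151$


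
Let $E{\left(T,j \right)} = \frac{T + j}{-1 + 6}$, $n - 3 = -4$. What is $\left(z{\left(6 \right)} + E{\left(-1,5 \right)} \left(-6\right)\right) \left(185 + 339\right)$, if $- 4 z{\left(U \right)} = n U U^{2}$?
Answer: $\frac{128904}{5} \approx 25781.0$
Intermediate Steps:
$n = -1$ ($n = 3 - 4 = -1$)
$E{\left(T,j \right)} = \frac{T}{5} + \frac{j}{5}$ ($E{\left(T,j \right)} = \frac{T + j}{5} = \left(T + j\right) \frac{1}{5} = \frac{T}{5} + \frac{j}{5}$)
$z{\left(U \right)} = \frac{U^{3}}{4}$ ($z{\left(U \right)} = - \frac{- U U^{2}}{4} = - \frac{\left(-1\right) U^{3}}{4} = \frac{U^{3}}{4}$)
$\left(z{\left(6 \right)} + E{\left(-1,5 \right)} \left(-6\right)\right) \left(185 + 339\right) = \left(\frac{6^{3}}{4} + \left(\frac{1}{5} \left(-1\right) + \frac{1}{5} \cdot 5\right) \left(-6\right)\right) \left(185 + 339\right) = \left(\frac{1}{4} \cdot 216 + \left(- \frac{1}{5} + 1\right) \left(-6\right)\right) 524 = \left(54 + \frac{4}{5} \left(-6\right)\right) 524 = \left(54 - \frac{24}{5}\right) 524 = \frac{246}{5} \cdot 524 = \frac{128904}{5}$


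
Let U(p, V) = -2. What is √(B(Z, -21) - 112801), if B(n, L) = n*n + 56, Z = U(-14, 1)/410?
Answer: 4*I*√296131789/205 ≈ 335.78*I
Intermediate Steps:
Z = -1/205 (Z = -2/410 = -2*1/410 = -1/205 ≈ -0.0048781)
B(n, L) = 56 + n² (B(n, L) = n² + 56 = 56 + n²)
√(B(Z, -21) - 112801) = √((56 + (-1/205)²) - 112801) = √((56 + 1/42025) - 112801) = √(2353401/42025 - 112801) = √(-4738108624/42025) = 4*I*√296131789/205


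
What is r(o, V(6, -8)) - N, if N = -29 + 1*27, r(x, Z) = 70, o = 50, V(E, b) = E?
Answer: 72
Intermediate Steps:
N = -2 (N = -29 + 27 = -2)
r(o, V(6, -8)) - N = 70 - 1*(-2) = 70 + 2 = 72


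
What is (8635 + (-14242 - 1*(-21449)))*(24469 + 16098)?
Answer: 642662414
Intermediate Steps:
(8635 + (-14242 - 1*(-21449)))*(24469 + 16098) = (8635 + (-14242 + 21449))*40567 = (8635 + 7207)*40567 = 15842*40567 = 642662414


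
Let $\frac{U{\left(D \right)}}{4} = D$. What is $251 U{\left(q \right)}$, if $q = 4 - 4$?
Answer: $0$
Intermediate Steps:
$q = 0$
$U{\left(D \right)} = 4 D$
$251 U{\left(q \right)} = 251 \cdot 4 \cdot 0 = 251 \cdot 0 = 0$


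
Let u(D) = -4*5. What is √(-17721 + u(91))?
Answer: I*√17741 ≈ 133.2*I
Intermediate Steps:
u(D) = -20
√(-17721 + u(91)) = √(-17721 - 20) = √(-17741) = I*√17741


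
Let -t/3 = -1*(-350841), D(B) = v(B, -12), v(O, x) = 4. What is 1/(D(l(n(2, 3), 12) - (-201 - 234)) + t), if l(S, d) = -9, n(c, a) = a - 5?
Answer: -1/1052519 ≈ -9.5010e-7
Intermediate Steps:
n(c, a) = -5 + a
D(B) = 4
t = -1052523 (t = -(-3)*(-350841) = -3*350841 = -1052523)
1/(D(l(n(2, 3), 12) - (-201 - 234)) + t) = 1/(4 - 1052523) = 1/(-1052519) = -1/1052519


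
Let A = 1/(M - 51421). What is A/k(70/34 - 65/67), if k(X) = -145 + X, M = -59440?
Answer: 1139/18171780815 ≈ 6.2680e-8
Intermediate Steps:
A = -1/110861 (A = 1/(-59440 - 51421) = 1/(-110861) = -1/110861 ≈ -9.0203e-6)
A/k(70/34 - 65/67) = -1/(110861*(-145 + (70/34 - 65/67))) = -1/(110861*(-145 + (70*(1/34) - 65*1/67))) = -1/(110861*(-145 + (35/17 - 65/67))) = -1/(110861*(-145 + 1240/1139)) = -1/(110861*(-163915/1139)) = -1/110861*(-1139/163915) = 1139/18171780815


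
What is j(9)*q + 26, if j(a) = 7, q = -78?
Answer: -520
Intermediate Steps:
j(9)*q + 26 = 7*(-78) + 26 = -546 + 26 = -520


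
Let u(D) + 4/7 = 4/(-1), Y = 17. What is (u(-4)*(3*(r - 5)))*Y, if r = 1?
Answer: 6528/7 ≈ 932.57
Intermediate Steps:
u(D) = -32/7 (u(D) = -4/7 + 4/(-1) = -4/7 + 4*(-1) = -4/7 - 4 = -32/7)
(u(-4)*(3*(r - 5)))*Y = -96*(1 - 5)/7*17 = -96*(-4)/7*17 = -32/7*(-12)*17 = (384/7)*17 = 6528/7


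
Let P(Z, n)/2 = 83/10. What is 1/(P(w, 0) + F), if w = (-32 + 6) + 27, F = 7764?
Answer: 5/38903 ≈ 0.00012852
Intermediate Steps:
w = 1 (w = -26 + 27 = 1)
P(Z, n) = 83/5 (P(Z, n) = 2*(83/10) = 83/5)
1/(P(w, 0) + F) = 1/(83/5 + 7764) = 1/(38903/5) = 5/38903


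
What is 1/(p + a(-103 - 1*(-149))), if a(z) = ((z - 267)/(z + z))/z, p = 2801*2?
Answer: 4232/23707443 ≈ 0.00017851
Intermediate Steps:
p = 5602
a(z) = (-267 + z)/(2*z²) (a(z) = ((-267 + z)/((2*z)))/z = ((-267 + z)*(1/(2*z)))/z = ((-267 + z)/(2*z))/z = (-267 + z)/(2*z²))
1/(p + a(-103 - 1*(-149))) = 1/(5602 + (-267 + (-103 - 1*(-149)))/(2*(-103 - 1*(-149))²)) = 1/(5602 + (-267 + (-103 + 149))/(2*(-103 + 149)²)) = 1/(5602 + (½)*(-267 + 46)/46²) = 1/(5602 + (½)*(1/2116)*(-221)) = 1/(5602 - 221/4232) = 1/(23707443/4232) = 4232/23707443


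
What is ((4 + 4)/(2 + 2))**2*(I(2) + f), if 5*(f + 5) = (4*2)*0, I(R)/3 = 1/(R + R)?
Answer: -17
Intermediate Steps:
I(R) = 3/(2*R) (I(R) = 3/(R + R) = 3/((2*R)) = 3*(1/(2*R)) = 3/(2*R))
f = -5 (f = -5 + ((4*2)*0)/5 = -5 + (8*0)/5 = -5 + (1/5)*0 = -5 + 0 = -5)
((4 + 4)/(2 + 2))**2*(I(2) + f) = ((4 + 4)/(2 + 2))**2*((3/2)/2 - 5) = (8/4)**2*((3/2)*(1/2) - 5) = (8*(1/4))**2*(3/4 - 5) = 2**2*(-17/4) = 4*(-17/4) = -17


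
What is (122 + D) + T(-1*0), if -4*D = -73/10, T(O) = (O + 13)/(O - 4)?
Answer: 4823/40 ≈ 120.57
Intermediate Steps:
T(O) = (13 + O)/(-4 + O)
D = 73/40 (D = -(-73)/(4*10) = -¼*(-73/10) = 73/40 ≈ 1.8250)
(122 + D) + T(-1*0) = (122 + 73/40) + (13 - 1*0)/(-4 - 1*0) = 4953/40 + (13 + 0)/(-4 + 0) = 4953/40 + 13/(-4) = 4953/40 - ¼*13 = 4953/40 - 13/4 = 4823/40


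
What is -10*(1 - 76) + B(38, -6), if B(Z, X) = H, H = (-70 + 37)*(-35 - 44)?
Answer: 3357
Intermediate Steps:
H = 2607 (H = -33*(-79) = 2607)
B(Z, X) = 2607
-10*(1 - 76) + B(38, -6) = -10*(1 - 76) + 2607 = -10*(-75) + 2607 = 750 + 2607 = 3357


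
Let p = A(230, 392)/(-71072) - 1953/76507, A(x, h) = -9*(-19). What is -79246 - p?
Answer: -430900409283671/5437505504 ≈ -79246.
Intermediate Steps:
A(x, h) = 171
p = -151886313/5437505504 (p = 171/(-71072) - 1953/76507 = 171*(-1/71072) - 1953*1/76507 = -171/71072 - 1953/76507 = -151886313/5437505504 ≈ -0.027933)
-79246 - p = -79246 - 1*(-151886313/5437505504) = -79246 + 151886313/5437505504 = -430900409283671/5437505504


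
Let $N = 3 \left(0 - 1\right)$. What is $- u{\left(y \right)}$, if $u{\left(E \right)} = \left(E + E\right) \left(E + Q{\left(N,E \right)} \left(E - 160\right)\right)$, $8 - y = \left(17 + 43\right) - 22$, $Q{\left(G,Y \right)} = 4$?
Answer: $-47400$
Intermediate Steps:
$N = -3$ ($N = 3 \left(-1\right) = -3$)
$y = -30$ ($y = 8 - \left(\left(17 + 43\right) - 22\right) = 8 - \left(60 - 22\right) = 8 - 38 = -30$)
$u{\left(E \right)} = 2 E \left(-640 + 5 E\right)$ ($u{\left(E \right)} = \left(E + E\right) \left(E + 4 \left(E - 160\right)\right) = 2 E \left(E + 4 \left(-160 + E\right)\right) = 2 E \left(E + \left(-640 + 4 E\right)\right) = 2 E \left(-640 + 5 E\right)$)
$- u{\left(y \right)} = - 10 \left(-30\right) \left(-128 - 30\right) = - 10 \left(-30\right) \left(-158\right) = \left(-1\right) 47400 = -47400$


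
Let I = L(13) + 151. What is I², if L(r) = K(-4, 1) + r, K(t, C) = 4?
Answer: 28224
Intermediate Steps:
L(r) = 4 + r
I = 168 (I = (4 + 13) + 151 = 17 + 151 = 168)
I² = 168² = 28224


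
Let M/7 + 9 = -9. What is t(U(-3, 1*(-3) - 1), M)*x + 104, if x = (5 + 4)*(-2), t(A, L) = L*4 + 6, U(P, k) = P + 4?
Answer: 9068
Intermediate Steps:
U(P, k) = 4 + P
M = -126 (M = -63 + 7*(-9) = -63 - 63 = -126)
t(A, L) = 6 + 4*L (t(A, L) = 4*L + 6 = 6 + 4*L)
x = -18 (x = 9*(-2) = -18)
t(U(-3, 1*(-3) - 1), M)*x + 104 = (6 + 4*(-126))*(-18) + 104 = (6 - 504)*(-18) + 104 = -498*(-18) + 104 = 8964 + 104 = 9068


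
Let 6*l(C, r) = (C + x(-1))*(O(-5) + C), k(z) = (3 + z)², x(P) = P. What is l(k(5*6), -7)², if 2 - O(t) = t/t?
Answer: 351601561600/9 ≈ 3.9067e+10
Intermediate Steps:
O(t) = 1 (O(t) = 2 - t/t = 2 - 1*1 = 2 - 1 = 1)
l(C, r) = (1 + C)*(-1 + C)/6 (l(C, r) = ((C - 1)*(1 + C))/6 = ((-1 + C)*(1 + C))/6 = ((1 + C)*(-1 + C))/6 = (1 + C)*(-1 + C)/6)
l(k(5*6), -7)² = (-⅙ + ((3 + 5*6)²)²/6)² = (-⅙ + ((3 + 30)²)²/6)² = (-⅙ + (33²)²/6)² = (-⅙ + (⅙)*1089²)² = (-⅙ + (⅙)*1185921)² = (-⅙ + 395307/2)² = (592960/3)² = 351601561600/9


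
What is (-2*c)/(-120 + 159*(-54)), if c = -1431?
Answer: -477/1451 ≈ -0.32874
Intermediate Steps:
(-2*c)/(-120 + 159*(-54)) = (-2*(-1431))/(-120 + 159*(-54)) = 2862/(-120 - 8586) = 2862/(-8706) = 2862*(-1/8706) = -477/1451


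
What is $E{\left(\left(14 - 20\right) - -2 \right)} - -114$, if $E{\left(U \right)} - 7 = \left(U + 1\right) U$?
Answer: $133$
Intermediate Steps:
$E{\left(U \right)} = 7 + U \left(1 + U\right)$ ($E{\left(U \right)} = 7 + \left(U + 1\right) U = 7 + \left(1 + U\right) U = 7 + U \left(1 + U\right)$)
$E{\left(\left(14 - 20\right) - -2 \right)} - -114 = \left(7 + \left(\left(14 - 20\right) - -2\right) + \left(\left(14 - 20\right) - -2\right)^{2}\right) - -114 = \left(7 + \left(-6 + 2\right) + \left(-6 + 2\right)^{2}\right) + 114 = \left(7 - 4 + \left(-4\right)^{2}\right) + 114 = \left(7 - 4 + 16\right) + 114 = 19 + 114 = 133$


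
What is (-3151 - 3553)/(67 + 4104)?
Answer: -6704/4171 ≈ -1.6073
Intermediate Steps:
(-3151 - 3553)/(67 + 4104) = -6704/4171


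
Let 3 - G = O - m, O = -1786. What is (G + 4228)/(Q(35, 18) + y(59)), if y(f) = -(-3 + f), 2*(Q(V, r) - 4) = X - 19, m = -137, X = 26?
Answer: -11760/97 ≈ -121.24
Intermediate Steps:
G = 1652 (G = 3 - (-1786 - 1*(-137)) = 3 - (-1786 + 137) = 3 - 1*(-1649) = 3 + 1649 = 1652)
Q(V, r) = 15/2 (Q(V, r) = 4 + (26 - 19)/2 = 4 + (½)*7 = 4 + 7/2 = 15/2)
y(f) = 3 - f
(G + 4228)/(Q(35, 18) + y(59)) = (1652 + 4228)/(15/2 + (3 - 1*59)) = 5880/(15/2 + (3 - 59)) = 5880/(15/2 - 56) = 5880/(-97/2) = 5880*(-2/97) = -11760/97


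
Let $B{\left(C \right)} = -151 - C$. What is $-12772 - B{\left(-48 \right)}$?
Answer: $-12669$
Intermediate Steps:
$-12772 - B{\left(-48 \right)} = -12772 - \left(-151 - -48\right) = -12772 - \left(-151 + 48\right) = -12772 - -103 = -12772 + 103 = -12669$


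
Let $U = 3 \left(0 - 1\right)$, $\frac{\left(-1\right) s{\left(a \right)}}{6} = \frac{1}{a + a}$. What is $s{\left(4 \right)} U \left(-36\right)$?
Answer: $-81$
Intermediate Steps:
$s{\left(a \right)} = - \frac{3}{a}$ ($s{\left(a \right)} = - \frac{6}{a + a} = - \frac{6}{2 a} = - 6 \frac{1}{2 a} = - \frac{3}{a}$)
$U = -3$ ($U = 3 \left(-1\right) = -3$)
$s{\left(4 \right)} U \left(-36\right) = - \frac{3}{4} \left(-3\right) \left(-36\right) = \left(-3\right) \frac{1}{4} \left(-3\right) \left(-36\right) = \left(- \frac{3}{4}\right) \left(-3\right) \left(-36\right) = \frac{9}{4} \left(-36\right) = -81$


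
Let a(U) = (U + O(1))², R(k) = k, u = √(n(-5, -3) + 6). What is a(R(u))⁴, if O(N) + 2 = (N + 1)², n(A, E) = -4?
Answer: (2 + √2)⁸ ≈ 18464.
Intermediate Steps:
O(N) = -2 + (1 + N)² (O(N) = -2 + (N + 1)² = -2 + (1 + N)²)
u = √2 (u = √(-4 + 6) = √2 ≈ 1.4142)
a(U) = (2 + U)² (a(U) = (U + (-2 + (1 + 1)²))² = (U + (-2 + 2²))² = (U + (-2 + 4))² = (U + 2)² = (2 + U)²)
a(R(u))⁴ = ((2 + √2)²)⁴ = (2 + √2)⁸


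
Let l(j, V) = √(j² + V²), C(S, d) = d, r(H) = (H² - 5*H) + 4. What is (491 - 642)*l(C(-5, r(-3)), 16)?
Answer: -604*√65 ≈ -4869.6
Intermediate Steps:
r(H) = 4 + H² - 5*H
l(j, V) = √(V² + j²)
(491 - 642)*l(C(-5, r(-3)), 16) = (491 - 642)*√(16² + (4 + (-3)² - 5*(-3))²) = -151*√(256 + (4 + 9 + 15)²) = -151*√(256 + 28²) = -151*√(256 + 784) = -604*√65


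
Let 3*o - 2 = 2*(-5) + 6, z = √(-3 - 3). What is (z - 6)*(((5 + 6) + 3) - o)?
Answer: -88 + 44*I*√6/3 ≈ -88.0 + 35.926*I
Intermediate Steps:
z = I*√6 (z = √(-6) = I*√6 ≈ 2.4495*I)
o = -⅔ (o = ⅔ + (2*(-5) + 6)/3 = ⅔ + (-10 + 6)/3 = ⅔ + (⅓)*(-4) = ⅔ - 4/3 = -⅔ ≈ -0.66667)
(z - 6)*(((5 + 6) + 3) - o) = (I*√6 - 6)*(((5 + 6) + 3) - 1*(-⅔)) = (-6 + I*√6)*((11 + 3) + ⅔) = (-6 + I*√6)*(14 + ⅔) = (-6 + I*√6)*(44/3) = -88 + 44*I*√6/3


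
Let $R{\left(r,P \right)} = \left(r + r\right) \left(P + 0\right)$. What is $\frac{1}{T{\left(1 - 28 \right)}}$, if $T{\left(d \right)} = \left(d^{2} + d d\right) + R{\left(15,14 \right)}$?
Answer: $\frac{1}{1878} \approx 0.00053248$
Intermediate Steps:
$R{\left(r,P \right)} = 2 P r$ ($R{\left(r,P \right)} = 2 r P = 2 P r$)
$T{\left(d \right)} = 420 + 2 d^{2}$ ($T{\left(d \right)} = \left(d^{2} + d d\right) + 2 \cdot 14 \cdot 15 = \left(d^{2} + d^{2}\right) + 420 = 2 d^{2} + 420 = 420 + 2 d^{2}$)
$\frac{1}{T{\left(1 - 28 \right)}} = \frac{1}{420 + 2 \left(1 - 28\right)^{2}} = \frac{1}{420 + 2 \left(-27\right)^{2}} = \frac{1}{420 + 2 \cdot 729} = \frac{1}{420 + 1458} = \frac{1}{1878}$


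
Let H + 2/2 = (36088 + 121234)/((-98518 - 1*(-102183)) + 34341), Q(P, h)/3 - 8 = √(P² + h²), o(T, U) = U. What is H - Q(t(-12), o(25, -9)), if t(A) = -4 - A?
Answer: -396414/19003 - 3*√145 ≈ -56.985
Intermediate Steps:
Q(P, h) = 24 + 3*√(P² + h²)
H = 59658/19003 (H = -1 + (36088 + 121234)/((-98518 - 1*(-102183)) + 34341) = -1 + 157322/((-98518 + 102183) + 34341) = -1 + 157322/(3665 + 34341) = -1 + 157322/38006 = -1 + 157322*(1/38006) = -1 + 78661/19003 = 59658/19003 ≈ 3.1394)
H - Q(t(-12), o(25, -9)) = 59658/19003 - (24 + 3*√((-4 - 1*(-12))² + (-9)²)) = 59658/19003 - (24 + 3*√((-4 + 12)² + 81)) = 59658/19003 - (24 + 3*√(8² + 81)) = 59658/19003 - (24 + 3*√(64 + 81)) = 59658/19003 - (24 + 3*√145) = 59658/19003 + (-24 - 3*√145) = -396414/19003 - 3*√145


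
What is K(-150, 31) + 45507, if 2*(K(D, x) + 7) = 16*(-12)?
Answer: 45404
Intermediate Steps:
K(D, x) = -103 (K(D, x) = -7 + (16*(-12))/2 = -7 + (1/2)*(-192) = -7 - 96 = -103)
K(-150, 31) + 45507 = -103 + 45507 = 45404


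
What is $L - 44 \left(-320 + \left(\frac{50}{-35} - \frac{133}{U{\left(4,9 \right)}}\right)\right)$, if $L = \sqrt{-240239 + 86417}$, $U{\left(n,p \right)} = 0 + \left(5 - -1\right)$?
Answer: $\frac{317482}{21} + i \sqrt{153822} \approx 15118.0 + 392.2 i$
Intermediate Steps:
$U{\left(n,p \right)} = 6$ ($U{\left(n,p \right)} = 0 + \left(5 + 1\right) = 0 + 6 = 6$)
$L = i \sqrt{153822}$ ($L = \sqrt{-153822} = i \sqrt{153822} \approx 392.2 i$)
$L - 44 \left(-320 + \left(\frac{50}{-35} - \frac{133}{U{\left(4,9 \right)}}\right)\right) = i \sqrt{153822} - 44 \left(-320 + \left(\frac{50}{-35} - \frac{133}{6}\right)\right) = i \sqrt{153822} - 44 \left(-320 + \left(50 \left(- \frac{1}{35}\right) - \frac{133}{6}\right)\right) = i \sqrt{153822} - 44 \left(-320 - \frac{991}{42}\right) = i \sqrt{153822} - 44 \left(- \frac{14431}{42}\right) = i \sqrt{153822} - - \frac{317482}{21} = i \sqrt{153822} + \frac{317482}{21} = \frac{317482}{21} + i \sqrt{153822}$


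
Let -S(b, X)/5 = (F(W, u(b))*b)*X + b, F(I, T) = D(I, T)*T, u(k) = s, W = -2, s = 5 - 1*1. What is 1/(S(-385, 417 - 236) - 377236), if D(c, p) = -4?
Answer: -1/5950111 ≈ -1.6806e-7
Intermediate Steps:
s = 4 (s = 5 - 1 = 4)
u(k) = 4
F(I, T) = -4*T
S(b, X) = -5*b + 80*X*b (S(b, X) = -5*(((-4*4)*b)*X + b) = -5*((-16*b)*X + b) = -5*(-16*X*b + b) = -5*(b - 16*X*b) = -5*b + 80*X*b)
1/(S(-385, 417 - 236) - 377236) = 1/(5*(-385)*(-1 + 16*(417 - 236)) - 377236) = 1/(5*(-385)*(-1 + 16*181) - 377236) = 1/(5*(-385)*(-1 + 2896) - 377236) = 1/(5*(-385)*2895 - 377236) = 1/(-5572875 - 377236) = 1/(-5950111) = -1/5950111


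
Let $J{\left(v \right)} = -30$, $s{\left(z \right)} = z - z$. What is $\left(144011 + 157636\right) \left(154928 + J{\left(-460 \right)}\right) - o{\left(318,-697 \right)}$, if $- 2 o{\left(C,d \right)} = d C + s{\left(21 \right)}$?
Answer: $46724406183$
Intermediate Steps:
$s{\left(z \right)} = 0$
$o{\left(C,d \right)} = - \frac{C d}{2}$ ($o{\left(C,d \right)} = - \frac{d C + 0}{2} = - \frac{C d + 0}{2} = - \frac{C d}{2}$)
$\left(144011 + 157636\right) \left(154928 + J{\left(-460 \right)}\right) - o{\left(318,-697 \right)} = \left(144011 + 157636\right) \left(154928 - 30\right) - \left(- \frac{1}{2}\right) 318 \left(-697\right) = 301647 \cdot 154898 - 110823 = 46724517006 - 110823 = 46724406183$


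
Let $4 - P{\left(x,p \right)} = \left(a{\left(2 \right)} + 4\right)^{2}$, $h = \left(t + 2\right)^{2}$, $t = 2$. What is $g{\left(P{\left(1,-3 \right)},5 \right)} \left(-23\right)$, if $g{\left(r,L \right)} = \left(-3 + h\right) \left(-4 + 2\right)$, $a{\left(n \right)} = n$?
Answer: $598$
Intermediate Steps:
$h = 16$ ($h = \left(2 + 2\right)^{2} = 4^{2} = 16$)
$P{\left(x,p \right)} = -32$ ($P{\left(x,p \right)} = 4 - \left(2 + 4\right)^{2} = 4 - 6^{2} = 4 - 36 = -32$)
$g{\left(r,L \right)} = -26$ ($g{\left(r,L \right)} = \left(-3 + 16\right) \left(-4 + 2\right) = 13 \left(-2\right) = -26$)
$g{\left(P{\left(1,-3 \right)},5 \right)} \left(-23\right) = \left(-26\right) \left(-23\right) = 598$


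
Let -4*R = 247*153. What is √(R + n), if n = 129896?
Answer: √481793/2 ≈ 347.06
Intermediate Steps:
R = -37791/4 (R = -247*153/4 = -¼*37791 = -37791/4 ≈ -9447.8)
√(R + n) = √(-37791/4 + 129896) = √(481793/4) = √481793/2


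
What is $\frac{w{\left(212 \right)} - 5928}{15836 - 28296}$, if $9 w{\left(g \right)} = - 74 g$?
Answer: $\frac{3452}{5607} \approx 0.61566$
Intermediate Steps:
$w{\left(g \right)} = - \frac{74 g}{9}$ ($w{\left(g \right)} = \frac{\left(-74\right) g}{9} = - \frac{74 g}{9}$)
$\frac{w{\left(212 \right)} - 5928}{15836 - 28296} = \frac{\left(- \frac{74}{9}\right) 212 - 5928}{15836 - 28296} = \frac{- \frac{15688}{9} - 5928}{-12460} = \left(- \frac{69040}{9}\right) \left(- \frac{1}{12460}\right) = \frac{3452}{5607}$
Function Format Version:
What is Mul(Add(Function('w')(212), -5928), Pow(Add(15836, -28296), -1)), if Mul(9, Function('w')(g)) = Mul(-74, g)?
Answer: Rational(3452, 5607) ≈ 0.61566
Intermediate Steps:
Function('w')(g) = Mul(Rational(-74, 9), g) (Function('w')(g) = Mul(Rational(1, 9), Mul(-74, g)) = Mul(Rational(-74, 9), g))
Mul(Add(Function('w')(212), -5928), Pow(Add(15836, -28296), -1)) = Mul(Add(Mul(Rational(-74, 9), 212), -5928), Pow(Add(15836, -28296), -1)) = Mul(Add(Rational(-15688, 9), -5928), Pow(-12460, -1)) = Mul(Rational(-69040, 9), Rational(-1, 12460)) = Rational(3452, 5607)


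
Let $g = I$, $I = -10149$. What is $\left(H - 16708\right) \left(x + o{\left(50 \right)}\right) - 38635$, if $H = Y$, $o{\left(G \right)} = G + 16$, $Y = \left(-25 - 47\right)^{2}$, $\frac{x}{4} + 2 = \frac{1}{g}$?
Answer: $- \frac{7175570927}{10149} \approx -7.0702 \cdot 10^{5}$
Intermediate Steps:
$g = -10149$
$x = - \frac{81196}{10149}$ ($x = -8 + \frac{4}{-10149} = -8 + 4 \left(- \frac{1}{10149}\right) = -8 - \frac{4}{10149} = - \frac{81196}{10149} \approx -8.0004$)
$Y = 5184$ ($Y = \left(-72\right)^{2} = 5184$)
$o{\left(G \right)} = 16 + G$
$H = 5184$
$\left(H - 16708\right) \left(x + o{\left(50 \right)}\right) - 38635 = \left(5184 - 16708\right) \left(- \frac{81196}{10149} + \left(16 + 50\right)\right) - 38635 = - 11524 \left(- \frac{81196}{10149} + 66\right) - 38635 = \left(-11524\right) \frac{588638}{10149} - 38635 = - \frac{6783464312}{10149} - 38635 = - \frac{7175570927}{10149}$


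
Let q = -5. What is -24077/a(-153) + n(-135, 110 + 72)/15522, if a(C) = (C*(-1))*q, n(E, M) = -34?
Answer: 62282864/1979055 ≈ 31.471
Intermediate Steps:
a(C) = 5*C (a(C) = (C*(-1))*(-5) = -C*(-5) = 5*C)
-24077/a(-153) + n(-135, 110 + 72)/15522 = -24077/(5*(-153)) - 34/15522 = -24077/(-765) - 34*1/15522 = -24077*(-1/765) - 17/7761 = 24077/765 - 17/7761 = 62282864/1979055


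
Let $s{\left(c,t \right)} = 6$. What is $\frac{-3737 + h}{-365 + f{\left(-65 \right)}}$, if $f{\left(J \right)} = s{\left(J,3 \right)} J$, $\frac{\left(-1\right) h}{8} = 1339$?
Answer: $\frac{14449}{755} \approx 19.138$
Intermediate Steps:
$h = -10712$ ($h = \left(-8\right) 1339 = -10712$)
$f{\left(J \right)} = 6 J$
$\frac{-3737 + h}{-365 + f{\left(-65 \right)}} = \frac{-3737 - 10712}{-365 + 6 \left(-65\right)} = - \frac{14449}{-365 - 390} = - \frac{14449}{-755} = \left(-14449\right) \left(- \frac{1}{755}\right) = \frac{14449}{755}$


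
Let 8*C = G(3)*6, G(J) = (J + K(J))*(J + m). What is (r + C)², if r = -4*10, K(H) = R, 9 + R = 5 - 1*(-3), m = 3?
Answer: 961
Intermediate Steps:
R = -1 (R = -9 + (5 - 1*(-3)) = -9 + (5 + 3) = -9 + 8 = -1)
K(H) = -1
G(J) = (-1 + J)*(3 + J) (G(J) = (J - 1)*(J + 3) = (-1 + J)*(3 + J))
r = -40
C = 9 (C = ((-3 + 3² + 2*3)*6)/8 = ((-3 + 9 + 6)*6)/8 = (12*6)/8 = (⅛)*72 = 9)
(r + C)² = (-40 + 9)² = (-31)² = 961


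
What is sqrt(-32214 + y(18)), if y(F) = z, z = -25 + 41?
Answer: I*sqrt(32198) ≈ 179.44*I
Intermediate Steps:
z = 16
y(F) = 16
sqrt(-32214 + y(18)) = sqrt(-32214 + 16) = sqrt(-32198) = I*sqrt(32198)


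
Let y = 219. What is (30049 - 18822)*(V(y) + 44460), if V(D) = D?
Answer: 501611133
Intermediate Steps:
(30049 - 18822)*(V(y) + 44460) = (30049 - 18822)*(219 + 44460) = 11227*44679 = 501611133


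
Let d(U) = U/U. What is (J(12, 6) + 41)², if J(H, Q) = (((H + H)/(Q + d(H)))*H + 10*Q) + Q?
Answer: 1075369/49 ≈ 21946.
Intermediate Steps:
d(U) = 1
J(H, Q) = 11*Q + 2*H²/(1 + Q) (J(H, Q) = (((H + H)/(Q + 1))*H + 10*Q) + Q = (((2*H)/(1 + Q))*H + 10*Q) + Q = ((2*H/(1 + Q))*H + 10*Q) + Q = (2*H²/(1 + Q) + 10*Q) + Q = (10*Q + 2*H²/(1 + Q)) + Q = 11*Q + 2*H²/(1 + Q))
(J(12, 6) + 41)² = ((2*12² + 11*6 + 11*6²)/(1 + 6) + 41)² = ((2*144 + 66 + 11*36)/7 + 41)² = ((288 + 66 + 396)/7 + 41)² = ((⅐)*750 + 41)² = (750/7 + 41)² = (1037/7)² = 1075369/49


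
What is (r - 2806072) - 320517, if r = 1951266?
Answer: -1175323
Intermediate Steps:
(r - 2806072) - 320517 = (1951266 - 2806072) - 320517 = -854806 - 320517 = -1175323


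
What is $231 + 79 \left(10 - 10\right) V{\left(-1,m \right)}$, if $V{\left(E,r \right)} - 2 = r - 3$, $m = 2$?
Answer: $231$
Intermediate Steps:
$V{\left(E,r \right)} = -1 + r$ ($V{\left(E,r \right)} = 2 + \left(r - 3\right) = 2 + \left(-3 + r\right) = -1 + r$)
$231 + 79 \left(10 - 10\right) V{\left(-1,m \right)} = 231 + 79 \left(10 - 10\right) \left(-1 + 2\right) = 231 + 79 \cdot 0 \cdot 1 = 231 + 79 \cdot 0 = 231 + 0 = 231$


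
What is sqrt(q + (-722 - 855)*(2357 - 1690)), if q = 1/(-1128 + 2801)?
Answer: I*sqrt(2944078657338)/1673 ≈ 1025.6*I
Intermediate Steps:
q = 1/1673 ≈ 0.00059773
sqrt(q + (-722 - 855)*(2357 - 1690)) = sqrt(1/1673 + (-722 - 855)*(2357 - 1690)) = sqrt(1/1673 - 1577*667) = sqrt(1/1673 - 1051859) = sqrt(-1759760106/1673) = I*sqrt(2944078657338)/1673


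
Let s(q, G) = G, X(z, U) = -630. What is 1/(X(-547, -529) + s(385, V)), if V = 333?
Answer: -1/297 ≈ -0.0033670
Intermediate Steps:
1/(X(-547, -529) + s(385, V)) = 1/(-630 + 333) = 1/(-297) = -1/297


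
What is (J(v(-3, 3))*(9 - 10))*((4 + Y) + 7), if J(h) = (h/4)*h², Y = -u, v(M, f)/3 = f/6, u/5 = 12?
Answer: 1323/32 ≈ 41.344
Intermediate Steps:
u = 60 (u = 5*12 = 60)
v(M, f) = f/2 (v(M, f) = 3*(f/6) = f/2)
Y = -60 (Y = -1*60 = -60)
J(h) = h³/4 (J(h) = (h*(¼))*h² = (h/4)*h² = h³/4)
(J(v(-3, 3))*(9 - 10))*((4 + Y) + 7) = ((((½)*3)³/4)*(9 - 10))*((4 - 60) + 7) = (((3/2)³/4)*(-1))*(-56 + 7) = (((¼)*(27/8))*(-1))*(-49) = ((27/32)*(-1))*(-49) = -27/32*(-49) = 1323/32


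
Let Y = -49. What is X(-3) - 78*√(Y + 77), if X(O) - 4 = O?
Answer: 1 - 156*√7 ≈ -411.74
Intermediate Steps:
X(O) = 4 + O
X(-3) - 78*√(Y + 77) = (4 - 3) - 78*√(-49 + 77) = 1 - 156*√7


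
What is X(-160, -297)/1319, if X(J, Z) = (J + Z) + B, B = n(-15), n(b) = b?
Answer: -472/1319 ≈ -0.35785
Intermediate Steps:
B = -15
X(J, Z) = -15 + J + Z (X(J, Z) = (J + Z) - 15 = -15 + J + Z)
X(-160, -297)/1319 = (-15 - 160 - 297)/1319 = -472*1/1319 = -472/1319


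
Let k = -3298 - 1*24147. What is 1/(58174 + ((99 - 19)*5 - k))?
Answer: 1/86019 ≈ 1.1625e-5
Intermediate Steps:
k = -27445 (k = -3298 - 24147 = -27445)
1/(58174 + ((99 - 19)*5 - k)) = 1/(58174 + ((99 - 19)*5 - 1*(-27445))) = 1/(58174 + (80*5 + 27445)) = 1/(58174 + (400 + 27445)) = 1/(58174 + 27845) = 1/86019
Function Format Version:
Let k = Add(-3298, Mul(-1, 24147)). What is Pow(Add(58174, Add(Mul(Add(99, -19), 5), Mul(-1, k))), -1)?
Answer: Rational(1, 86019) ≈ 1.1625e-5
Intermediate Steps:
k = -27445 (k = Add(-3298, -24147) = -27445)
Pow(Add(58174, Add(Mul(Add(99, -19), 5), Mul(-1, k))), -1) = Pow(Add(58174, Add(Mul(Add(99, -19), 5), Mul(-1, -27445))), -1) = Pow(Add(58174, Add(Mul(80, 5), 27445)), -1) = Pow(Add(58174, Add(400, 27445)), -1) = Pow(Add(58174, 27845), -1) = Pow(86019, -1) = Rational(1, 86019)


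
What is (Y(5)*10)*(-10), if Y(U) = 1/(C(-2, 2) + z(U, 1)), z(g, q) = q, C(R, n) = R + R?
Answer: 100/3 ≈ 33.333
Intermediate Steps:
C(R, n) = 2*R
Y(U) = -⅓ (Y(U) = 1/(2*(-2) + 1) = 1/(-4 + 1) = 1/(-3) = -⅓)
(Y(5)*10)*(-10) = -⅓*10*(-10) = -10/3*(-10) = 100/3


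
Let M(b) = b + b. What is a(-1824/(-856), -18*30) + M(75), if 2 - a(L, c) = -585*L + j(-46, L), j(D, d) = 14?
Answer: 148146/107 ≈ 1384.5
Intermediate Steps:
M(b) = 2*b
a(L, c) = -12 + 585*L (a(L, c) = 2 - (-585*L + 14) = 2 - (14 - 585*L) = 2 + (-14 + 585*L) = -12 + 585*L)
a(-1824/(-856), -18*30) + M(75) = (-12 + 585*(-1824/(-856))) + 2*75 = (-12 + 585*(-1824*(-1/856))) + 150 = (-12 + 585*(228/107)) + 150 = (-12 + 133380/107) + 150 = 132096/107 + 150 = 148146/107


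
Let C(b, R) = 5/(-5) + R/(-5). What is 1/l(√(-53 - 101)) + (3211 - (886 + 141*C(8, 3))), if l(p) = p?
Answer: 12753/5 - I*√154/154 ≈ 2550.6 - 0.080582*I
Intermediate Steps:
C(b, R) = -1 - R/5 (C(b, R) = 5*(-⅕) + R*(-⅕) = -1 - R/5)
1/l(√(-53 - 101)) + (3211 - (886 + 141*C(8, 3))) = 1/(√(-53 - 101)) + (3211 - (886 + 141*(-1 - ⅕*3))) = 1/(√(-154)) + (3211 - (886 + 141*(-1 - ⅗))) = 1/(I*√154) + (3211 - (886 + 141*(-8/5))) = -I*√154/154 + (3211 - (886 - 1128/5)) = -I*√154/154 + (3211 - 1*3302/5) = -I*√154/154 + (3211 - 3302/5) = -I*√154/154 + 12753/5 = 12753/5 - I*√154/154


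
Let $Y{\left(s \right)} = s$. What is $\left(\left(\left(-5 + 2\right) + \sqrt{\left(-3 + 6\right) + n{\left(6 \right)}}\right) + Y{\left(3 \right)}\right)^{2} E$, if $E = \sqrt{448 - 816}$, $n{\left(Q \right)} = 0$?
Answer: $12 i \sqrt{23} \approx 57.55 i$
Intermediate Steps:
$E = 4 i \sqrt{23}$ ($E = \sqrt{-368} = 4 i \sqrt{23} \approx 19.183 i$)
$\left(\left(\left(-5 + 2\right) + \sqrt{\left(-3 + 6\right) + n{\left(6 \right)}}\right) + Y{\left(3 \right)}\right)^{2} E = \left(\left(\left(-5 + 2\right) + \sqrt{\left(-3 + 6\right) + 0}\right) + 3\right)^{2} \cdot 4 i \sqrt{23} = \left(\left(-3 + \sqrt{3 + 0}\right) + 3\right)^{2} \cdot 4 i \sqrt{23} = \left(\left(-3 + \sqrt{3}\right) + 3\right)^{2} \cdot 4 i \sqrt{23} = \left(\sqrt{3}\right)^{2} \cdot 4 i \sqrt{23} = 3 \cdot 4 i \sqrt{23} = 12 i \sqrt{23}$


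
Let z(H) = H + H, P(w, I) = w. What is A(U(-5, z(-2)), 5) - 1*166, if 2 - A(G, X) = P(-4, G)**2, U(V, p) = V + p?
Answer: -180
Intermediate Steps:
z(H) = 2*H
A(G, X) = -14 (A(G, X) = 2 - 1*(-4)**2 = 2 - 1*16 = 2 - 16 = -14)
A(U(-5, z(-2)), 5) - 1*166 = -14 - 1*166 = -14 - 166 = -180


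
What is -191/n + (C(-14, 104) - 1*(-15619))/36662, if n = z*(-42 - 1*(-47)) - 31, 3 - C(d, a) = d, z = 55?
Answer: -1593629/4472764 ≈ -0.35630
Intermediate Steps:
C(d, a) = 3 - d
n = 244 (n = 55*(-42 - 1*(-47)) - 31 = 55*(-42 + 47) - 31 = 55*5 - 31 = 275 - 31 = 244)
-191/n + (C(-14, 104) - 1*(-15619))/36662 = -191/244 + ((3 - 1*(-14)) - 1*(-15619))/36662 = -191*1/244 + ((3 + 14) + 15619)*(1/36662) = -191/244 + (17 + 15619)*(1/36662) = -191/244 + 15636*(1/36662) = -191/244 + 7818/18331 = -1593629/4472764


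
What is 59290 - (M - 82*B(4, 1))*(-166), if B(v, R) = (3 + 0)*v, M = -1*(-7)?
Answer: -102892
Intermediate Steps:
M = 7
B(v, R) = 3*v
59290 - (M - 82*B(4, 1))*(-166) = 59290 - (7 - 246*4)*(-166) = 59290 - (7 - 82*12)*(-166) = 59290 - (7 - 984)*(-166) = 59290 - (-977)*(-166) = 59290 - 1*162182 = 59290 - 162182 = -102892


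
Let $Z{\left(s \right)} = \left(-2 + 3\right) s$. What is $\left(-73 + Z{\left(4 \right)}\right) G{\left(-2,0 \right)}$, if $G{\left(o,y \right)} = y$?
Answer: $0$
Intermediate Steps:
$Z{\left(s \right)} = s$ ($Z{\left(s \right)} = 1 s = s$)
$\left(-73 + Z{\left(4 \right)}\right) G{\left(-2,0 \right)} = \left(-73 + 4\right) 0 = \left(-69\right) 0 = 0$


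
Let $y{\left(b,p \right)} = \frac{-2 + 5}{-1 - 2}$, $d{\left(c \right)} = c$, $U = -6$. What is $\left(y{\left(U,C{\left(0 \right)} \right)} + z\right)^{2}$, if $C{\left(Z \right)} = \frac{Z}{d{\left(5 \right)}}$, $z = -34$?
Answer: $1225$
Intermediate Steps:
$C{\left(Z \right)} = \frac{Z}{5}$
$y{\left(b,p \right)} = -1$ ($y{\left(b,p \right)} = \frac{3}{-3} = 3 \left(- \frac{1}{3}\right) = -1$)
$\left(y{\left(U,C{\left(0 \right)} \right)} + z\right)^{2} = \left(-1 - 34\right)^{2} = \left(-35\right)^{2} = 1225$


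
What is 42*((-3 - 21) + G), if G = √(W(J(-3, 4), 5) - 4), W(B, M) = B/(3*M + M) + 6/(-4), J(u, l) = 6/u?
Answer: -1008 + 84*I*√35/5 ≈ -1008.0 + 99.39*I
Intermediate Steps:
W(B, M) = -3/2 + B/(4*M) (W(B, M) = B/((4*M)) + 6*(-¼) = B*(1/(4*M)) - 3/2 = B/(4*M) - 3/2 = -3/2 + B/(4*M))
G = 2*I*√35/5 (G = √((¼)*(6/(-3) - 6*5)/5 - 4) = √((¼)*(⅕)*(6*(-⅓) - 30) - 4) = √((¼)*(⅕)*(-2 - 30) - 4) = √((¼)*(⅕)*(-32) - 4) = √(-8/5 - 4) = √(-28/5) = 2*I*√35/5 ≈ 2.3664*I)
42*((-3 - 21) + G) = 42*((-3 - 21) + 2*I*√35/5) = 42*(-24 + 2*I*√35/5) = -1008 + 84*I*√35/5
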